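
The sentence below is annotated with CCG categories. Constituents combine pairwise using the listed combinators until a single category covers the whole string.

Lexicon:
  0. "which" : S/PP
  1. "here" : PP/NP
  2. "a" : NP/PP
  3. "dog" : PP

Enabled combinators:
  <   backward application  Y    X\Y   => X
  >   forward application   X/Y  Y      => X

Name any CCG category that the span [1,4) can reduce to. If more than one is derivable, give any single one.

PP

[0,4] S   >
  [0,1] "which" : S/PP
  [1,4] PP   >
    [1,2] "here" : PP/NP
    [2,4] NP   >
      [2,3] "a" : NP/PP
      [3,4] "dog" : PP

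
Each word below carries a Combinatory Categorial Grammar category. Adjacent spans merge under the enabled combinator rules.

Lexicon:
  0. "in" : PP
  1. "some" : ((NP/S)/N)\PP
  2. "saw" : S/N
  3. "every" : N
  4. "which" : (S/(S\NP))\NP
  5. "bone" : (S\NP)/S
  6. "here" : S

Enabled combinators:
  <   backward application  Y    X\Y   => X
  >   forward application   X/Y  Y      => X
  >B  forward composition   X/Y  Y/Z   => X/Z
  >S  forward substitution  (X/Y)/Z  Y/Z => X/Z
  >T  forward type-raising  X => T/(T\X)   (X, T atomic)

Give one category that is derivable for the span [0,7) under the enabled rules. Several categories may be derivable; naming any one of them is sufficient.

[0,7] S   >
  [0,5] S/(S\NP)   <
    [0,4] NP   >
      [0,3] NP/N   >S
        [0,2] (NP/S)/N   <
          [0,1] "in" : PP
          [1,2] "some" : ((NP/S)/N)\PP
        [2,3] "saw" : S/N
      [3,4] "every" : N
    [4,5] "which" : (S/(S\NP))\NP
  [5,7] S\NP   >
    [5,6] "bone" : (S\NP)/S
    [6,7] "here" : S

S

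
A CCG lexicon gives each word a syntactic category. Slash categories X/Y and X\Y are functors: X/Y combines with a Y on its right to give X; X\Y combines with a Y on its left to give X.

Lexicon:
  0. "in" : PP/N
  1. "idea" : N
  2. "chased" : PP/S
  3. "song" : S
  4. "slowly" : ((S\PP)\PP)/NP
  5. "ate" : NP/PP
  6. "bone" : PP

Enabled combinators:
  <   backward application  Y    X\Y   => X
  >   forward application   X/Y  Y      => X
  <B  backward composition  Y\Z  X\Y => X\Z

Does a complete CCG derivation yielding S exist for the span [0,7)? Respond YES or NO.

YES

[0,7] S   <
  [0,2] PP   >
    [0,1] "in" : PP/N
    [1,2] "idea" : N
  [2,7] S\PP   <
    [2,4] PP   >
      [2,3] "chased" : PP/S
      [3,4] "song" : S
    [4,7] (S\PP)\PP   >
      [4,5] "slowly" : ((S\PP)\PP)/NP
      [5,7] NP   >
        [5,6] "ate" : NP/PP
        [6,7] "bone" : PP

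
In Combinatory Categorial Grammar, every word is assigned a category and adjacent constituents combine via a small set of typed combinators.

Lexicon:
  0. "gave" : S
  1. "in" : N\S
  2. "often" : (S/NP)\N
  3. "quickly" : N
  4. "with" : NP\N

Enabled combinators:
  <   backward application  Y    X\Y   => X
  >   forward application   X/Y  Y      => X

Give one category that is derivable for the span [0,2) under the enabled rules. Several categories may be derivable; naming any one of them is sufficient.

N

[0,5] S   >
  [0,3] S/NP   <
    [0,2] N   <
      [0,1] "gave" : S
      [1,2] "in" : N\S
    [2,3] "often" : (S/NP)\N
  [3,5] NP   <
    [3,4] "quickly" : N
    [4,5] "with" : NP\N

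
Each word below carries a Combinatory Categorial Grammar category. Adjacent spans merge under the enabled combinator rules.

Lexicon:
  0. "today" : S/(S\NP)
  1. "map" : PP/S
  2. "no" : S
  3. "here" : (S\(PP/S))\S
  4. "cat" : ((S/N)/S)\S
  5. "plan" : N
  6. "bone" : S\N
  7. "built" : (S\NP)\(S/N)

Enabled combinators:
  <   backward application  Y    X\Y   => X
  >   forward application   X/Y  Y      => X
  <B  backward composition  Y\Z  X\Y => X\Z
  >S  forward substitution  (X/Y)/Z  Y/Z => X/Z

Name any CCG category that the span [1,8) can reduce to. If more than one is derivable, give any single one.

S\NP

[0,8] S   >
  [0,1] "today" : S/(S\NP)
  [1,8] S\NP   <
    [1,7] S/N   >
      [1,5] (S/N)/S   <
        [1,4] S   <
          [1,2] "map" : PP/S
          [2,4] S\(PP/S)   <
            [2,3] "no" : S
            [3,4] "here" : (S\(PP/S))\S
        [4,5] "cat" : ((S/N)/S)\S
      [5,7] S   <
        [5,6] "plan" : N
        [6,7] "bone" : S\N
    [7,8] "built" : (S\NP)\(S/N)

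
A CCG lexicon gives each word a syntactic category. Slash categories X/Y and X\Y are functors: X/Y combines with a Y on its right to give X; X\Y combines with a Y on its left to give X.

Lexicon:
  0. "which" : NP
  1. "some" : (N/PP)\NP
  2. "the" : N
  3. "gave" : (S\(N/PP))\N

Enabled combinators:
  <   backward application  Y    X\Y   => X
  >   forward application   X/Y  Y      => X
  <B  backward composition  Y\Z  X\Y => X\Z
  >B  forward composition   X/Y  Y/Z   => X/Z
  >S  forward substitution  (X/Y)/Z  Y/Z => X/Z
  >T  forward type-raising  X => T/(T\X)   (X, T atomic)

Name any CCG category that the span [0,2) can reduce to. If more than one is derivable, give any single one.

N/PP

[0,4] S   <
  [0,2] N/PP   <
    [0,1] "which" : NP
    [1,2] "some" : (N/PP)\NP
  [2,4] S\(N/PP)   <
    [2,3] "the" : N
    [3,4] "gave" : (S\(N/PP))\N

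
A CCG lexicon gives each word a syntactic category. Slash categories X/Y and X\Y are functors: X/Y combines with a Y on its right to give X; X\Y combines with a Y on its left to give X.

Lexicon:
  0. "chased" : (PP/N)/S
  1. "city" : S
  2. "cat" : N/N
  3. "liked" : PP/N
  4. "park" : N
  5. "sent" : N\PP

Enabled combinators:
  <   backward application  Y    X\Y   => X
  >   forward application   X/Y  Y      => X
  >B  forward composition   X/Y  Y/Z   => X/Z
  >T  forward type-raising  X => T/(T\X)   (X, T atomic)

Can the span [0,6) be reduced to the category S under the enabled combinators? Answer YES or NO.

(PP/N)/S S N/N PP/N N N\PP
CKY chart[0,6] = {N/(N\PP), NP/(NP\PP), PP, PP/(N\N), PP/(PP\PP), S/(S\PP)}; S ∉ chart

NO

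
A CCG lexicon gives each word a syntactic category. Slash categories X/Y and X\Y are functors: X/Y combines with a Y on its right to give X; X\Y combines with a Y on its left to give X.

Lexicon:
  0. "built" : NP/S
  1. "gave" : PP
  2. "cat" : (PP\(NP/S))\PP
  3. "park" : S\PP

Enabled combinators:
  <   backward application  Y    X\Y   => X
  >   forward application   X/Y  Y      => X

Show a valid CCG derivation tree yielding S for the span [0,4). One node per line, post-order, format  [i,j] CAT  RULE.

[0,1] NP/S  lex  "built"
[1,2] PP  lex  "gave"
[2,3] (PP\(NP/S))\PP  lex  "cat"
[1,3] PP\(NP/S)  <  k=2
[0,3] PP  <  k=1
[3,4] S\PP  lex  "park"
[0,4] S  <  k=3

[0,4] S   <
  [0,3] PP   <
    [0,1] "built" : NP/S
    [1,3] PP\(NP/S)   <
      [1,2] "gave" : PP
      [2,3] "cat" : (PP\(NP/S))\PP
  [3,4] "park" : S\PP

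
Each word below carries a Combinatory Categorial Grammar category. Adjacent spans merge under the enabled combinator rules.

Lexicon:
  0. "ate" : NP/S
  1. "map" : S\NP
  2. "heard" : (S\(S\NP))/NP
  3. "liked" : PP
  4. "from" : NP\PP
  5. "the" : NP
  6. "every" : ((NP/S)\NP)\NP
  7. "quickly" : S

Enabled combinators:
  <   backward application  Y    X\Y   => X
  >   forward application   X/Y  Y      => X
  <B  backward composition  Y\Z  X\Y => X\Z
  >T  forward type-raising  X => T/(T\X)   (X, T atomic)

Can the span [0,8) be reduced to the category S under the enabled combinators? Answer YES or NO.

NO

NP/S S\NP (S\(S\NP))/NP PP NP\PP NP ((NP/S)\NP)\NP S
CKY chart[0,8] = {N/(N\NP), NP, NP/(NP\NP), PP/(PP\NP), S/(S\NP)}; S ∉ chart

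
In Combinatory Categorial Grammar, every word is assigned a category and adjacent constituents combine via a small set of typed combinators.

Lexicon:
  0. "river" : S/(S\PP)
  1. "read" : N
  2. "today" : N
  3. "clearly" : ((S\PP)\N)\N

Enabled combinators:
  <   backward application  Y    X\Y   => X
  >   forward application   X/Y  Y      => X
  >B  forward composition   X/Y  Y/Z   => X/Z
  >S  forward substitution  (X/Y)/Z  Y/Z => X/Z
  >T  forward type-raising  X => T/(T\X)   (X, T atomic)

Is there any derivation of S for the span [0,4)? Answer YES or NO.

[0,4] S   >
  [0,1] "river" : S/(S\PP)
  [1,4] S\PP   <
    [1,2] "read" : N
    [2,4] (S\PP)\N   <
      [2,3] "today" : N
      [3,4] "clearly" : ((S\PP)\N)\N

YES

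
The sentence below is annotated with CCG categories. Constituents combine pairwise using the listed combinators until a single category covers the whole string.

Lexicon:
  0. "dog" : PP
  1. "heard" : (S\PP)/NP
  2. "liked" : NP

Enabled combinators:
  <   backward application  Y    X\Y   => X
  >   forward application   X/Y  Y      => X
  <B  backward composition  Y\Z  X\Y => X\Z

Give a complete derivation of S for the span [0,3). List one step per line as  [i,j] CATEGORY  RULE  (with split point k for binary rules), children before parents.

[0,3] S   <
  [0,1] "dog" : PP
  [1,3] S\PP   >
    [1,2] "heard" : (S\PP)/NP
    [2,3] "liked" : NP

[0,1] PP  lex  "dog"
[1,2] (S\PP)/NP  lex  "heard"
[2,3] NP  lex  "liked"
[1,3] S\PP  >  k=2
[0,3] S  <  k=1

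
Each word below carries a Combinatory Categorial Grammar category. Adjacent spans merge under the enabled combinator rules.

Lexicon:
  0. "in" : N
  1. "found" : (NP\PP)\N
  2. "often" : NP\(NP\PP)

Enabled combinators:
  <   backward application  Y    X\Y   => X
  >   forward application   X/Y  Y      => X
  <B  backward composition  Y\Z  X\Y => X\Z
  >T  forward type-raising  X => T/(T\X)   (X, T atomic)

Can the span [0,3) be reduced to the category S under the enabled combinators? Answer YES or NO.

N (NP\PP)\N NP\(NP\PP)
CKY chart[0,3] = {N/(N\NP), NP, NP/(NP\NP), PP/(PP\NP), S/(S\NP)}; S ∉ chart

NO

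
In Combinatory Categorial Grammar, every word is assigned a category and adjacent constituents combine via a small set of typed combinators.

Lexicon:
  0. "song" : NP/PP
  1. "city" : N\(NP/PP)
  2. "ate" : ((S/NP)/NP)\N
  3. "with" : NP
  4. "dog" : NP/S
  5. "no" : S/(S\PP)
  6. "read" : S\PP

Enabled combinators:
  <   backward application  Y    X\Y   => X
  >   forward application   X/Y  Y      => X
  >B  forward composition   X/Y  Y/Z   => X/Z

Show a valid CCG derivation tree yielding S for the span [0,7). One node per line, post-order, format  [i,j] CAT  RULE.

[0,7] S   >
  [0,4] S/NP   >
    [0,3] (S/NP)/NP   <
      [0,2] N   <
        [0,1] "song" : NP/PP
        [1,2] "city" : N\(NP/PP)
      [2,3] "ate" : ((S/NP)/NP)\N
    [3,4] "with" : NP
  [4,7] NP   >
    [4,5] "dog" : NP/S
    [5,7] S   >
      [5,6] "no" : S/(S\PP)
      [6,7] "read" : S\PP

[0,1] NP/PP  lex  "song"
[1,2] N\(NP/PP)  lex  "city"
[0,2] N  <  k=1
[2,3] ((S/NP)/NP)\N  lex  "ate"
[0,3] (S/NP)/NP  <  k=2
[3,4] NP  lex  "with"
[0,4] S/NP  >  k=3
[4,5] NP/S  lex  "dog"
[5,6] S/(S\PP)  lex  "no"
[6,7] S\PP  lex  "read"
[5,7] S  >  k=6
[4,7] NP  >  k=5
[0,7] S  >  k=4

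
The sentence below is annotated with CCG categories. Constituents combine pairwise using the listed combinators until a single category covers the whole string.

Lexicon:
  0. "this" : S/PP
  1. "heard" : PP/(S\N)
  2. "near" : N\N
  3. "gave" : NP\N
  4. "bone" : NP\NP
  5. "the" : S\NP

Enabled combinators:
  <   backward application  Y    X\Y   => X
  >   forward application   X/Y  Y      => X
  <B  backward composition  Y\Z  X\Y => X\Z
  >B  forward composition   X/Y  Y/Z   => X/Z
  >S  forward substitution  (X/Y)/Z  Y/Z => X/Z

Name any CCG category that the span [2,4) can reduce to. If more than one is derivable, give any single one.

NP\N

[0,6] S   >
  [0,1] "this" : S/PP
  [1,6] PP   >
    [1,2] "heard" : PP/(S\N)
    [2,6] S\N   <B
      [2,4] NP\N   <B
        [2,3] "near" : N\N
        [3,4] "gave" : NP\N
      [4,6] S\NP   <B
        [4,5] "bone" : NP\NP
        [5,6] "the" : S\NP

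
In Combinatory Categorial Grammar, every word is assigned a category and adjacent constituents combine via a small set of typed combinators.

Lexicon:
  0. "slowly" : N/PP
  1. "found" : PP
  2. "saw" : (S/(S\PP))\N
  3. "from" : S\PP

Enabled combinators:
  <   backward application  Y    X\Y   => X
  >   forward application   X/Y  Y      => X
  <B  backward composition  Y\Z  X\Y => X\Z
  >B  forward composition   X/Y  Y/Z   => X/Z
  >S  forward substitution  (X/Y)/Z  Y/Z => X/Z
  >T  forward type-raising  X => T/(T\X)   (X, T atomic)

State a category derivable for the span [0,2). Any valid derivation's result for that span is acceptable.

[0,4] S   >
  [0,3] S/(S\PP)   <
    [0,2] N   >
      [0,1] "slowly" : N/PP
      [1,2] "found" : PP
    [2,3] "saw" : (S/(S\PP))\N
  [3,4] "from" : S\PP

N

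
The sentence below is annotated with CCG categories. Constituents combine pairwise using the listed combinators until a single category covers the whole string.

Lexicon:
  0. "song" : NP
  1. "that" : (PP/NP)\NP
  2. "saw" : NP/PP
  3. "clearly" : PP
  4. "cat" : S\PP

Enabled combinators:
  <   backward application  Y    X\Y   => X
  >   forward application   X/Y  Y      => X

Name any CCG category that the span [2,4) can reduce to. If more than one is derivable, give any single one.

[0,5] S   <
  [0,4] PP   >
    [0,2] PP/NP   <
      [0,1] "song" : NP
      [1,2] "that" : (PP/NP)\NP
    [2,4] NP   >
      [2,3] "saw" : NP/PP
      [3,4] "clearly" : PP
  [4,5] "cat" : S\PP

NP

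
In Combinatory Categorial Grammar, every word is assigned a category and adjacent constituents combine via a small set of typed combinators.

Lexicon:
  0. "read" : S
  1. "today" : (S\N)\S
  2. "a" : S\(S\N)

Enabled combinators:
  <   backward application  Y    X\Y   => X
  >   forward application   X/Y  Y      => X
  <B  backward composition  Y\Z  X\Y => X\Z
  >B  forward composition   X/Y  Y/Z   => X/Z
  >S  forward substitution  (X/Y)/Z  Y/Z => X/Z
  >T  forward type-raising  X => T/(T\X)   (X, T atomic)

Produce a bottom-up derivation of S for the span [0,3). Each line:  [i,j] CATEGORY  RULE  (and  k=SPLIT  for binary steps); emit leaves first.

[0,1] S  lex  "read"
[1,2] (S\N)\S  lex  "today"
[0,2] S\N  <  k=1
[2,3] S\(S\N)  lex  "a"
[0,3] S  <  k=2

[0,3] S   <
  [0,2] S\N   <
    [0,1] "read" : S
    [1,2] "today" : (S\N)\S
  [2,3] "a" : S\(S\N)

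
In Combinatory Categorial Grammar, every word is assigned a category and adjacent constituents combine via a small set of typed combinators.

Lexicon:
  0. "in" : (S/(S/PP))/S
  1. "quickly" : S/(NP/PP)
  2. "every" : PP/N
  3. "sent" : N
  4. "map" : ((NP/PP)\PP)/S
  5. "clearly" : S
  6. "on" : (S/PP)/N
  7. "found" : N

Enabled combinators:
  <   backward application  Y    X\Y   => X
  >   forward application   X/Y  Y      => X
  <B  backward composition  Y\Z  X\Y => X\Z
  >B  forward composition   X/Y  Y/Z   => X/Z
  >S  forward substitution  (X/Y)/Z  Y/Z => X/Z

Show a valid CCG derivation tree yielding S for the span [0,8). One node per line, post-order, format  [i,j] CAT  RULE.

[0,1] (S/(S/PP))/S  lex  "in"
[1,2] S/(NP/PP)  lex  "quickly"
[2,3] PP/N  lex  "every"
[3,4] N  lex  "sent"
[2,4] PP  >  k=3
[4,5] ((NP/PP)\PP)/S  lex  "map"
[5,6] S  lex  "clearly"
[4,6] (NP/PP)\PP  >  k=5
[2,6] NP/PP  <  k=4
[1,6] S  >  k=2
[0,6] S/(S/PP)  >  k=1
[6,7] (S/PP)/N  lex  "on"
[7,8] N  lex  "found"
[6,8] S/PP  >  k=7
[0,8] S  >  k=6

[0,8] S   >
  [0,6] S/(S/PP)   >
    [0,1] "in" : (S/(S/PP))/S
    [1,6] S   >
      [1,2] "quickly" : S/(NP/PP)
      [2,6] NP/PP   <
        [2,4] PP   >
          [2,3] "every" : PP/N
          [3,4] "sent" : N
        [4,6] (NP/PP)\PP   >
          [4,5] "map" : ((NP/PP)\PP)/S
          [5,6] "clearly" : S
  [6,8] S/PP   >
    [6,7] "on" : (S/PP)/N
    [7,8] "found" : N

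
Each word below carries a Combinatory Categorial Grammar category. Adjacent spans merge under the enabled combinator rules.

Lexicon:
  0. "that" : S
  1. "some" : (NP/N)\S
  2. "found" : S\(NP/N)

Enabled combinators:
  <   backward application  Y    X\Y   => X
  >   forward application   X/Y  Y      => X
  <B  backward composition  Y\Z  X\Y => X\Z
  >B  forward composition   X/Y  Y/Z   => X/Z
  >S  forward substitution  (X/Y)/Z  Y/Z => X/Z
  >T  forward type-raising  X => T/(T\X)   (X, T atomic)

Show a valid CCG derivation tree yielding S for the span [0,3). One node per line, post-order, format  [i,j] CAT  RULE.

[0,1] S  lex  "that"
[1,2] (NP/N)\S  lex  "some"
[0,2] NP/N  <  k=1
[2,3] S\(NP/N)  lex  "found"
[0,3] S  <  k=2

[0,3] S   <
  [0,2] NP/N   <
    [0,1] "that" : S
    [1,2] "some" : (NP/N)\S
  [2,3] "found" : S\(NP/N)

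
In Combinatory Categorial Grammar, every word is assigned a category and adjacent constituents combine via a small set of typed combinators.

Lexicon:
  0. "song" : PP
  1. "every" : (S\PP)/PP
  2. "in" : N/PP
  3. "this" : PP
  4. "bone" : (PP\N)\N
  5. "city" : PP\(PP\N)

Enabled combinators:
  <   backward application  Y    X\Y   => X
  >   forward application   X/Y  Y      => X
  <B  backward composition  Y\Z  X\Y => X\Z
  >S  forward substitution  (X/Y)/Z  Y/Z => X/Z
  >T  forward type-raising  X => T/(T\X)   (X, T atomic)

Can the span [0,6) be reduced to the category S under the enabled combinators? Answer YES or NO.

[0,6] S   <
  [0,1] "song" : PP
  [1,6] S\PP   >
    [1,2] "every" : (S\PP)/PP
    [2,6] PP   <
      [2,5] PP\N   <
        [2,4] N   >
          [2,3] "in" : N/PP
          [3,4] "this" : PP
        [4,5] "bone" : (PP\N)\N
      [5,6] "city" : PP\(PP\N)

YES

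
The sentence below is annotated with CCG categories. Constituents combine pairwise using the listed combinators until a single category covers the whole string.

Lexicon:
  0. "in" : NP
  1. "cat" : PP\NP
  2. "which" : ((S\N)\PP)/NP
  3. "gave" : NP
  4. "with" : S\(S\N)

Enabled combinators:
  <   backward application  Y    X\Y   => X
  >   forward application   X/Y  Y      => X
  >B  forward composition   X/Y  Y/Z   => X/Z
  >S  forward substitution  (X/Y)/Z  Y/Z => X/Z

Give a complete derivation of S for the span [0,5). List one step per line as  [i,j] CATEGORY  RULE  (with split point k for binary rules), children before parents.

[0,1] NP  lex  "in"
[1,2] PP\NP  lex  "cat"
[0,2] PP  <  k=1
[2,3] ((S\N)\PP)/NP  lex  "which"
[3,4] NP  lex  "gave"
[2,4] (S\N)\PP  >  k=3
[0,4] S\N  <  k=2
[4,5] S\(S\N)  lex  "with"
[0,5] S  <  k=4

[0,5] S   <
  [0,4] S\N   <
    [0,2] PP   <
      [0,1] "in" : NP
      [1,2] "cat" : PP\NP
    [2,4] (S\N)\PP   >
      [2,3] "which" : ((S\N)\PP)/NP
      [3,4] "gave" : NP
  [4,5] "with" : S\(S\N)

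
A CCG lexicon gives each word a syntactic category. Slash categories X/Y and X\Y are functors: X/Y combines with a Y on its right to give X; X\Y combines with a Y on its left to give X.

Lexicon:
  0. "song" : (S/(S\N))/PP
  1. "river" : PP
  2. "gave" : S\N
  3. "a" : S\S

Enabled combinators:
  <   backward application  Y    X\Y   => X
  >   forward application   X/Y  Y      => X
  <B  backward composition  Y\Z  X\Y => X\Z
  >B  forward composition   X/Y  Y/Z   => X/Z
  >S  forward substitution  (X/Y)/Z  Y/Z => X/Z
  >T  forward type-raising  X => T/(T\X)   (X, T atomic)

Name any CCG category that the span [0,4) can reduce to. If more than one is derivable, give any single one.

[0,4] S   >
  [0,2] S/(S\N)   >
    [0,1] "song" : (S/(S\N))/PP
    [1,2] "river" : PP
  [2,4] S\N   <B
    [2,3] "gave" : S\N
    [3,4] "a" : S\S

S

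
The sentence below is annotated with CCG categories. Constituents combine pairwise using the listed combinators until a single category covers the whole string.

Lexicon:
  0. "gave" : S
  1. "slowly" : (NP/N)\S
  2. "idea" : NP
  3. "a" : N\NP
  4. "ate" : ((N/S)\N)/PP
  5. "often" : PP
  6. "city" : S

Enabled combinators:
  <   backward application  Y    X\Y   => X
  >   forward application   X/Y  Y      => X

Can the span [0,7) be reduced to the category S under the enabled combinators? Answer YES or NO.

S (NP/N)\S NP N\NP ((N/S)\N)/PP PP S
CKY chart[0,7] = {NP}; S ∉ chart

NO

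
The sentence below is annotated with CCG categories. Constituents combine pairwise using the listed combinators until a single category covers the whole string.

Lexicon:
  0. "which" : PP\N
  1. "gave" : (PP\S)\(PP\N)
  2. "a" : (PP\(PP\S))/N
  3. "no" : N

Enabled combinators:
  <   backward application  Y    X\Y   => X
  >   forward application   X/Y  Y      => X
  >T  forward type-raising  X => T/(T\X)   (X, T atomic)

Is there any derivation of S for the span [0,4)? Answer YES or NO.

NO

PP\N (PP\S)\(PP\N) (PP\(PP\S))/N N
CKY chart[0,4] = {N/(N\PP), NP/(NP\PP), PP, PP/(PP\PP), S/(S\PP)}; S ∉ chart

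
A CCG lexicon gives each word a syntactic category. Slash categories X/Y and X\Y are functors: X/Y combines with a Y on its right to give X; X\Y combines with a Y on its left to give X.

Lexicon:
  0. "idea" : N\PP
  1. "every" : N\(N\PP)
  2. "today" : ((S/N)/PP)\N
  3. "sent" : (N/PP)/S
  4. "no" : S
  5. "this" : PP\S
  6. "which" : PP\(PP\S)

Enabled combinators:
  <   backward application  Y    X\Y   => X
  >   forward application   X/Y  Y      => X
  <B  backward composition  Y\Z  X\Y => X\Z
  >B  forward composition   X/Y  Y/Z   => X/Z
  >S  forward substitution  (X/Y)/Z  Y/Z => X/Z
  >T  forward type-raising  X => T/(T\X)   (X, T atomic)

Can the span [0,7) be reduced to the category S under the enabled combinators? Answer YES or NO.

[0,7] S   >
  [0,5] S/PP   >S
    [0,3] (S/N)/PP   <
      [0,2] N   <
        [0,1] "idea" : N\PP
        [1,2] "every" : N\(N\PP)
      [2,3] "today" : ((S/N)/PP)\N
    [3,5] N/PP   >
      [3,4] "sent" : (N/PP)/S
      [4,5] "no" : S
  [5,7] PP   <
    [5,6] "this" : PP\S
    [6,7] "which" : PP\(PP\S)

YES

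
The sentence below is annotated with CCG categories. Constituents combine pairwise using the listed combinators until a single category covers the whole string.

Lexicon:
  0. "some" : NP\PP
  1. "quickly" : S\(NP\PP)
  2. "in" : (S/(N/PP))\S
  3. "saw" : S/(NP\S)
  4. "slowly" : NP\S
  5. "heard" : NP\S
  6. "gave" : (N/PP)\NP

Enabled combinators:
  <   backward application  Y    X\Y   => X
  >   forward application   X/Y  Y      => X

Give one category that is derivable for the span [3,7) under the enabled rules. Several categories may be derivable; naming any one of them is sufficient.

N/PP

[0,7] S   >
  [0,3] S/(N/PP)   <
    [0,2] S   <
      [0,1] "some" : NP\PP
      [1,2] "quickly" : S\(NP\PP)
    [2,3] "in" : (S/(N/PP))\S
  [3,7] N/PP   <
    [3,6] NP   <
      [3,5] S   >
        [3,4] "saw" : S/(NP\S)
        [4,5] "slowly" : NP\S
      [5,6] "heard" : NP\S
    [6,7] "gave" : (N/PP)\NP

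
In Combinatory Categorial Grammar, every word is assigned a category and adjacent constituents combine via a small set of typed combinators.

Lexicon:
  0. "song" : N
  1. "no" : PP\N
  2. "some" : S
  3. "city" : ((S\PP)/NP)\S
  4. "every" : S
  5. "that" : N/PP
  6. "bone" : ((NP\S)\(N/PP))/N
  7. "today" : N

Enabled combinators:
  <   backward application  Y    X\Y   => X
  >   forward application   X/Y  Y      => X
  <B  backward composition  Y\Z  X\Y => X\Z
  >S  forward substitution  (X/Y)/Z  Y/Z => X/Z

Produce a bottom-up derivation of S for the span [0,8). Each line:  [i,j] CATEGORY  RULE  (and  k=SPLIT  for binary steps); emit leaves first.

[0,8] S   <
  [0,2] PP   <
    [0,1] "song" : N
    [1,2] "no" : PP\N
  [2,8] S\PP   >
    [2,4] (S\PP)/NP   <
      [2,3] "some" : S
      [3,4] "city" : ((S\PP)/NP)\S
    [4,8] NP   <
      [4,5] "every" : S
      [5,8] NP\S   <
        [5,6] "that" : N/PP
        [6,8] (NP\S)\(N/PP)   >
          [6,7] "bone" : ((NP\S)\(N/PP))/N
          [7,8] "today" : N

[0,1] N  lex  "song"
[1,2] PP\N  lex  "no"
[0,2] PP  <  k=1
[2,3] S  lex  "some"
[3,4] ((S\PP)/NP)\S  lex  "city"
[2,4] (S\PP)/NP  <  k=3
[4,5] S  lex  "every"
[5,6] N/PP  lex  "that"
[6,7] ((NP\S)\(N/PP))/N  lex  "bone"
[7,8] N  lex  "today"
[6,8] (NP\S)\(N/PP)  >  k=7
[5,8] NP\S  <  k=6
[4,8] NP  <  k=5
[2,8] S\PP  >  k=4
[0,8] S  <  k=2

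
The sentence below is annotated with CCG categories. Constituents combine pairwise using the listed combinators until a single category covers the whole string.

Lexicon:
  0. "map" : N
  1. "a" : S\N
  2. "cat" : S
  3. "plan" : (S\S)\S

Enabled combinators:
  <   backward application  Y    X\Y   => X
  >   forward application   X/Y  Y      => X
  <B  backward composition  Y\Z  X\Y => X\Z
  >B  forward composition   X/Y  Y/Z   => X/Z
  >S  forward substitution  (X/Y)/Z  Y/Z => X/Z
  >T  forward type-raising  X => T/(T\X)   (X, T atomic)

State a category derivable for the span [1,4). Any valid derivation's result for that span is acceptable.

S\N

[0,4] S   <
  [0,1] "map" : N
  [1,4] S\N   <B
    [1,2] "a" : S\N
    [2,4] S\S   <
      [2,3] "cat" : S
      [3,4] "plan" : (S\S)\S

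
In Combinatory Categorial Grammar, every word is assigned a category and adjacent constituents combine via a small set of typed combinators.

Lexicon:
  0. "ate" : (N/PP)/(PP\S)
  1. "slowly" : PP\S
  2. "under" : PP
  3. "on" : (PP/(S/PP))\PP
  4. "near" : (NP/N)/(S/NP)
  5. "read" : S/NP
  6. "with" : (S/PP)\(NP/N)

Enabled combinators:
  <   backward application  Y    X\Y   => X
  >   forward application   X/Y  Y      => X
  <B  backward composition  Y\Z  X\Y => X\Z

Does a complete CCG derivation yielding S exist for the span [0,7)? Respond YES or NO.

(N/PP)/(PP\S) PP\S PP (PP/(S/PP))\PP (NP/N)/(S/NP) S/NP (S/PP)\(NP/N)
CKY chart[0,7] = {N}; S ∉ chart

NO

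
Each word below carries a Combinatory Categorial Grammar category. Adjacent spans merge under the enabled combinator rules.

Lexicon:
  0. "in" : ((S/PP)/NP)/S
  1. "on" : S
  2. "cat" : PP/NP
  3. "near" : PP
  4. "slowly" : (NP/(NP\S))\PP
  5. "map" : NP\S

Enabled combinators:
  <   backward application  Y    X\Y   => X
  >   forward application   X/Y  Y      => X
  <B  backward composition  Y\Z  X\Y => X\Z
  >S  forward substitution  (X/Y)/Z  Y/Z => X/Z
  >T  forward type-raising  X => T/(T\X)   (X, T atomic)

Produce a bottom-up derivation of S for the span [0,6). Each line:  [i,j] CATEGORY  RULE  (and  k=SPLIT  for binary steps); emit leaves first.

[0,1] ((S/PP)/NP)/S  lex  "in"
[1,2] S  lex  "on"
[0,2] (S/PP)/NP  >  k=1
[2,3] PP/NP  lex  "cat"
[0,3] S/NP  >S  k=2
[3,4] PP  lex  "near"
[4,5] (NP/(NP\S))\PP  lex  "slowly"
[3,5] NP/(NP\S)  <  k=4
[5,6] NP\S  lex  "map"
[3,6] NP  >  k=5
[0,6] S  >  k=3

[0,6] S   >
  [0,3] S/NP   >S
    [0,2] (S/PP)/NP   >
      [0,1] "in" : ((S/PP)/NP)/S
      [1,2] "on" : S
    [2,3] "cat" : PP/NP
  [3,6] NP   >
    [3,5] NP/(NP\S)   <
      [3,4] "near" : PP
      [4,5] "slowly" : (NP/(NP\S))\PP
    [5,6] "map" : NP\S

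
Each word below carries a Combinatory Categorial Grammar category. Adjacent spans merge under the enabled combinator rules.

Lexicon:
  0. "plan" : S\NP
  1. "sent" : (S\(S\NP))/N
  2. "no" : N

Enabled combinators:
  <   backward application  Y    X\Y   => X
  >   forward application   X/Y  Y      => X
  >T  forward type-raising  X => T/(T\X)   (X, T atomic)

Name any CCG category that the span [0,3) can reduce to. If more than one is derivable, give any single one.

S

[0,3] S   <
  [0,1] "plan" : S\NP
  [1,3] S\(S\NP)   >
    [1,2] "sent" : (S\(S\NP))/N
    [2,3] "no" : N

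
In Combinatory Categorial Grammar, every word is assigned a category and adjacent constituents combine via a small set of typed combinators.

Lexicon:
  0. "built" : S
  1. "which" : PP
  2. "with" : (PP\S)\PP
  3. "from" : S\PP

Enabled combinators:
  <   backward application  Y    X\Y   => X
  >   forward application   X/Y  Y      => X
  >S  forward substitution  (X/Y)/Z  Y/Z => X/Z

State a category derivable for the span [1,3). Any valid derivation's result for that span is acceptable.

PP\S

[0,4] S   <
  [0,3] PP   <
    [0,1] "built" : S
    [1,3] PP\S   <
      [1,2] "which" : PP
      [2,3] "with" : (PP\S)\PP
  [3,4] "from" : S\PP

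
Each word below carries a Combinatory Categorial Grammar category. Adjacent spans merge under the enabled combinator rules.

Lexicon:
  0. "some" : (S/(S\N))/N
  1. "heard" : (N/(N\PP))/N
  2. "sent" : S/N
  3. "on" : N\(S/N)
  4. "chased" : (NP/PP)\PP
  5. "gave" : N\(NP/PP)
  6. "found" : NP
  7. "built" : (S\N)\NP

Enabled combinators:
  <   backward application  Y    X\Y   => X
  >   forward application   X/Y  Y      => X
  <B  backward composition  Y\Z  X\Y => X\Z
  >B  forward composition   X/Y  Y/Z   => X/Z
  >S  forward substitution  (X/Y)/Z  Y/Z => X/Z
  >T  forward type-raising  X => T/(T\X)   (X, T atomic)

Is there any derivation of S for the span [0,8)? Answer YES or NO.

YES

[0,8] S   >
  [0,6] S/(S\N)   >
    [0,1] "some" : (S/(S\N))/N
    [1,6] N   >
      [1,4] N/(N\PP)   >
        [1,2] "heard" : (N/(N\PP))/N
        [2,4] N   <
          [2,3] "sent" : S/N
          [3,4] "on" : N\(S/N)
      [4,6] N\PP   <B
        [4,5] "chased" : (NP/PP)\PP
        [5,6] "gave" : N\(NP/PP)
  [6,8] S\N   <
    [6,7] "found" : NP
    [7,8] "built" : (S\N)\NP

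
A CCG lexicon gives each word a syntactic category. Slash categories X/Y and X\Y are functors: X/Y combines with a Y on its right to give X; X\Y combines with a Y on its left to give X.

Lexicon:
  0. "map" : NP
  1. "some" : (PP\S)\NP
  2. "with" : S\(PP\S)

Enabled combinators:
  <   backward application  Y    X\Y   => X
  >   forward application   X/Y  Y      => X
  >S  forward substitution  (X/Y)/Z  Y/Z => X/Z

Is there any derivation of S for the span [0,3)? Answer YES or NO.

[0,3] S   <
  [0,2] PP\S   <
    [0,1] "map" : NP
    [1,2] "some" : (PP\S)\NP
  [2,3] "with" : S\(PP\S)

YES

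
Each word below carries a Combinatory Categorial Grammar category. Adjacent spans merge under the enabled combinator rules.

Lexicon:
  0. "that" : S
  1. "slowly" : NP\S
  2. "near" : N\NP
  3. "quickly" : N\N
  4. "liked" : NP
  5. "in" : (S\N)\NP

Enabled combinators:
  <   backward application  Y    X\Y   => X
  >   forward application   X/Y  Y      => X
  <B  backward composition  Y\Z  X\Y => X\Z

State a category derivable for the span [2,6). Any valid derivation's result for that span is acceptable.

S\NP

[0,6] S   <
  [0,2] NP   <
    [0,1] "that" : S
    [1,2] "slowly" : NP\S
  [2,6] S\NP   <B
    [2,4] N\NP   <B
      [2,3] "near" : N\NP
      [3,4] "quickly" : N\N
    [4,6] S\N   <
      [4,5] "liked" : NP
      [5,6] "in" : (S\N)\NP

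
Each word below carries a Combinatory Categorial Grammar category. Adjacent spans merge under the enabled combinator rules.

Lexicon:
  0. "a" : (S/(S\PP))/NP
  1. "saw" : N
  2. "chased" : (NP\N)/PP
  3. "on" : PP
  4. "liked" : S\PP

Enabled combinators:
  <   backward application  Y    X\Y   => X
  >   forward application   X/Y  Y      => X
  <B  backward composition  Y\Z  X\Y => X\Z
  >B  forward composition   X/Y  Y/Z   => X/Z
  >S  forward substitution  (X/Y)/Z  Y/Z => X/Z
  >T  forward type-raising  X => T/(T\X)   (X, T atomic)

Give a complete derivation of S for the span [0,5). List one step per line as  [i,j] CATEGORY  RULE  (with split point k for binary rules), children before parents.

[0,1] (S/(S\PP))/NP  lex  "a"
[1,2] N  lex  "saw"
[2,3] (NP\N)/PP  lex  "chased"
[3,4] PP  lex  "on"
[2,4] NP\N  >  k=3
[1,4] NP  <  k=2
[0,4] S/(S\PP)  >  k=1
[4,5] S\PP  lex  "liked"
[0,5] S  >  k=4

[0,5] S   >
  [0,4] S/(S\PP)   >
    [0,1] "a" : (S/(S\PP))/NP
    [1,4] NP   <
      [1,2] "saw" : N
      [2,4] NP\N   >
        [2,3] "chased" : (NP\N)/PP
        [3,4] "on" : PP
  [4,5] "liked" : S\PP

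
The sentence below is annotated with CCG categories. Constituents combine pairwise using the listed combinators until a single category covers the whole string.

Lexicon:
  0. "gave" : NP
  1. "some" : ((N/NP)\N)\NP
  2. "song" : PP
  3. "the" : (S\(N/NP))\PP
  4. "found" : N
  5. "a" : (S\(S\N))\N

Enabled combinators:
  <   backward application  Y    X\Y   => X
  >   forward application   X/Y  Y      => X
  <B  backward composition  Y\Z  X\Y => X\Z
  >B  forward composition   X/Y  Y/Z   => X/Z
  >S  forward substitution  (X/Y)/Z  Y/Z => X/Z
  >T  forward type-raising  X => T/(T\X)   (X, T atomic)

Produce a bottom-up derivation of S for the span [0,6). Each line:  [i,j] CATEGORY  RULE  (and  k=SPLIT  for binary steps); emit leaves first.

[0,1] NP  lex  "gave"
[1,2] ((N/NP)\N)\NP  lex  "some"
[0,2] (N/NP)\N  <  k=1
[2,3] PP  lex  "song"
[3,4] (S\(N/NP))\PP  lex  "the"
[2,4] S\(N/NP)  <  k=3
[0,4] S\N  <B  k=2
[4,5] N  lex  "found"
[5,6] (S\(S\N))\N  lex  "a"
[4,6] S\(S\N)  <  k=5
[0,6] S  <  k=4

[0,6] S   <
  [0,4] S\N   <B
    [0,2] (N/NP)\N   <
      [0,1] "gave" : NP
      [1,2] "some" : ((N/NP)\N)\NP
    [2,4] S\(N/NP)   <
      [2,3] "song" : PP
      [3,4] "the" : (S\(N/NP))\PP
  [4,6] S\(S\N)   <
    [4,5] "found" : N
    [5,6] "a" : (S\(S\N))\N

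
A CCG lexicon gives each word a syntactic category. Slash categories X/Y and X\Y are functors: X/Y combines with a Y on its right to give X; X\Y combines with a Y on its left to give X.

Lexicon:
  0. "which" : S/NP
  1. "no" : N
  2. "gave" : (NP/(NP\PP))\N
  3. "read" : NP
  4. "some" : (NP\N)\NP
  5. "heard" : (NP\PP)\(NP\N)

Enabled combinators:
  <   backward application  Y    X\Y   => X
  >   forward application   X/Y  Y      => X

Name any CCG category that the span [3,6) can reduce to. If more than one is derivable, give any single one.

[0,6] S   >
  [0,1] "which" : S/NP
  [1,6] NP   >
    [1,3] NP/(NP\PP)   <
      [1,2] "no" : N
      [2,3] "gave" : (NP/(NP\PP))\N
    [3,6] NP\PP   <
      [3,5] NP\N   <
        [3,4] "read" : NP
        [4,5] "some" : (NP\N)\NP
      [5,6] "heard" : (NP\PP)\(NP\N)

NP\PP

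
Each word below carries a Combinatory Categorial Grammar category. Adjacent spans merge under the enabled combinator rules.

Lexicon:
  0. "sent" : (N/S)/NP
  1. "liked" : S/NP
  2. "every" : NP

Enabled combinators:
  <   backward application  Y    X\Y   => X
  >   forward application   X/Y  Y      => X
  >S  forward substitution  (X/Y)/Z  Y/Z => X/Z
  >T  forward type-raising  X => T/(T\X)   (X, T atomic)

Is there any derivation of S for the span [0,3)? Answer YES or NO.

(N/S)/NP S/NP NP
CKY chart[0,3] = {N, N/(N\N), NP/(NP\N), PP/(PP\N), S/(S\N)}; S ∉ chart

NO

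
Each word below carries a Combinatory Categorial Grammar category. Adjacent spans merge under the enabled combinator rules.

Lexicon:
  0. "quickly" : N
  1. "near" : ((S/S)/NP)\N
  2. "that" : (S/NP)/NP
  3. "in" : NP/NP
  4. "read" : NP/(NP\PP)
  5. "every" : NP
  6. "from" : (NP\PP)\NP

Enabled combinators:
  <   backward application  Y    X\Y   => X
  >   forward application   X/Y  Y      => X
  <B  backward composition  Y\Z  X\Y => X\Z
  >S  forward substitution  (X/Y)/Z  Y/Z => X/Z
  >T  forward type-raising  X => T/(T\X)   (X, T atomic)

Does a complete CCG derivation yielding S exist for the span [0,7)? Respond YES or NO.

YES

[0,7] S   >
  [0,4] S/NP   >S
    [0,2] (S/S)/NP   <
      [0,1] "quickly" : N
      [1,2] "near" : ((S/S)/NP)\N
    [2,4] S/NP   >S
      [2,3] "that" : (S/NP)/NP
      [3,4] "in" : NP/NP
  [4,7] NP   >
    [4,5] "read" : NP/(NP\PP)
    [5,7] NP\PP   <
      [5,6] "every" : NP
      [6,7] "from" : (NP\PP)\NP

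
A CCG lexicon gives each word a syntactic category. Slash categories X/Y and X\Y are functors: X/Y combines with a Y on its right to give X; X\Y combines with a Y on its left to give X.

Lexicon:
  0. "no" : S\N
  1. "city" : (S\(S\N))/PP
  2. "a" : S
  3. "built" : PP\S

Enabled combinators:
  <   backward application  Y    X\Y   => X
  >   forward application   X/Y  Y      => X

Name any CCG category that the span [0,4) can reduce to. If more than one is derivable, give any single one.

[0,4] S   <
  [0,1] "no" : S\N
  [1,4] S\(S\N)   >
    [1,2] "city" : (S\(S\N))/PP
    [2,4] PP   <
      [2,3] "a" : S
      [3,4] "built" : PP\S

S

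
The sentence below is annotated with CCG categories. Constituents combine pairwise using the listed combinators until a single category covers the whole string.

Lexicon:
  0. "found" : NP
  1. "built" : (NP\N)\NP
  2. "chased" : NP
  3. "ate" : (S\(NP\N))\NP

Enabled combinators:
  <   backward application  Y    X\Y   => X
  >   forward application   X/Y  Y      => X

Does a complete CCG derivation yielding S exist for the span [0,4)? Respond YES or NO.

YES

[0,4] S   <
  [0,2] NP\N   <
    [0,1] "found" : NP
    [1,2] "built" : (NP\N)\NP
  [2,4] S\(NP\N)   <
    [2,3] "chased" : NP
    [3,4] "ate" : (S\(NP\N))\NP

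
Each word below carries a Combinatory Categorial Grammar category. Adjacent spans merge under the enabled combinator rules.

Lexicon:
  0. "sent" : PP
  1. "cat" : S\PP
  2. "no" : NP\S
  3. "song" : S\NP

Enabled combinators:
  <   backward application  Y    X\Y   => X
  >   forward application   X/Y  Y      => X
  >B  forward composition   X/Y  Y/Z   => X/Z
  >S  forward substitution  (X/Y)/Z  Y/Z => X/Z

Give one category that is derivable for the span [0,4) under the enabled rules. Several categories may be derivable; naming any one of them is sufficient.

S

[0,4] S   <
  [0,3] NP   <
    [0,2] S   <
      [0,1] "sent" : PP
      [1,2] "cat" : S\PP
    [2,3] "no" : NP\S
  [3,4] "song" : S\NP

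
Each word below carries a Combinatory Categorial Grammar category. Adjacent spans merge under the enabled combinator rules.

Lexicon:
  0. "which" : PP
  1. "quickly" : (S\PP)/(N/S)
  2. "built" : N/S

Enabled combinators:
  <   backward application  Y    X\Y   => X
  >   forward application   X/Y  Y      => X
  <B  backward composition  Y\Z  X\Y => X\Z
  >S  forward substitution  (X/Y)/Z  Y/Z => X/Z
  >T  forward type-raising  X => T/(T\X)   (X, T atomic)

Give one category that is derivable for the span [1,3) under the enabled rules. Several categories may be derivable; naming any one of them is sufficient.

[0,3] S   >
  [0,1] S/(S\PP)   >T
    [0,1] "which" : PP
  [1,3] S\PP   >
    [1,2] "quickly" : (S\PP)/(N/S)
    [2,3] "built" : N/S

S\PP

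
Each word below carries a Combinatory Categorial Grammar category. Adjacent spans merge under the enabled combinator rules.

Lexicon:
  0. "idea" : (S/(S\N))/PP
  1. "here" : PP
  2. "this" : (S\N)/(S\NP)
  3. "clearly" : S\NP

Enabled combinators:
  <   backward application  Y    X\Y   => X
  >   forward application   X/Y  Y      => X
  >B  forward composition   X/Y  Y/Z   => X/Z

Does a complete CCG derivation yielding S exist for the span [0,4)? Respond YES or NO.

[0,4] S   >
  [0,2] S/(S\N)   >
    [0,1] "idea" : (S/(S\N))/PP
    [1,2] "here" : PP
  [2,4] S\N   >
    [2,3] "this" : (S\N)/(S\NP)
    [3,4] "clearly" : S\NP

YES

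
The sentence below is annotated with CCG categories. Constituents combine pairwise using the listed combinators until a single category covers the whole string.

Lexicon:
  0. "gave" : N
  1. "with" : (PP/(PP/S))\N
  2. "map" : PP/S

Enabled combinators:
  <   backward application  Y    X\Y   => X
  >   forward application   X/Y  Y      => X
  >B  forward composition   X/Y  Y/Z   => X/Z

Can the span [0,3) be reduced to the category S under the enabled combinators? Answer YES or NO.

N (PP/(PP/S))\N PP/S
CKY chart[0,3] = {PP}; S ∉ chart

NO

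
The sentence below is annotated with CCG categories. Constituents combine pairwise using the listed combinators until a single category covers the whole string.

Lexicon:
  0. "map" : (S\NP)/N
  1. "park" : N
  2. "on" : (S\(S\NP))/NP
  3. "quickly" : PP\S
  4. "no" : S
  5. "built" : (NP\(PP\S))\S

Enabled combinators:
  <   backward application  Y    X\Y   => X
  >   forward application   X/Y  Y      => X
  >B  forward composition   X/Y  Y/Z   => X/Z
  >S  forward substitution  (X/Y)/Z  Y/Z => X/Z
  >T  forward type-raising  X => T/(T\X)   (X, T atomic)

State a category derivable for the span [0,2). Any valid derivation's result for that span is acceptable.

S\NP

[0,6] S   <
  [0,2] S\NP   >
    [0,1] "map" : (S\NP)/N
    [1,2] "park" : N
  [2,6] S\(S\NP)   >
    [2,3] "on" : (S\(S\NP))/NP
    [3,6] NP   <
      [3,4] "quickly" : PP\S
      [4,6] NP\(PP\S)   <
        [4,5] "no" : S
        [5,6] "built" : (NP\(PP\S))\S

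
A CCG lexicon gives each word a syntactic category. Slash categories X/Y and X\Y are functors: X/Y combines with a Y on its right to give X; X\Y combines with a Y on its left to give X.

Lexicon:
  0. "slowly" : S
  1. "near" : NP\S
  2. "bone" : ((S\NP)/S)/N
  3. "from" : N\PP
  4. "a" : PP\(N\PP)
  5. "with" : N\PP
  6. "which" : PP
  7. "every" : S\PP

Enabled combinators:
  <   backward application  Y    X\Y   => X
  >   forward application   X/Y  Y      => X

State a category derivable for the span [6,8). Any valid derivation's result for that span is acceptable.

[0,8] S   <
  [0,2] NP   <
    [0,1] "slowly" : S
    [1,2] "near" : NP\S
  [2,8] S\NP   >
    [2,6] (S\NP)/S   >
      [2,3] "bone" : ((S\NP)/S)/N
      [3,6] N   <
        [3,5] PP   <
          [3,4] "from" : N\PP
          [4,5] "a" : PP\(N\PP)
        [5,6] "with" : N\PP
    [6,8] S   <
      [6,7] "which" : PP
      [7,8] "every" : S\PP

S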